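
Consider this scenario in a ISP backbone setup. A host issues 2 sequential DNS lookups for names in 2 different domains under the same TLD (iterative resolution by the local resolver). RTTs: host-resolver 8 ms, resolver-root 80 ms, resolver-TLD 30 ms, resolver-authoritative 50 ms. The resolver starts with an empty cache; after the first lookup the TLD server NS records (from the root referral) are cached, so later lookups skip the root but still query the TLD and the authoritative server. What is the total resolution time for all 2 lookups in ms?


Lookup 1 (cold cache): local + root + TLD + auth = 8 + 80 + 30 + 50 = 168 ms
Lookups 2..2 (TLD NS cached -> skip root; new domain -> still ask TLD and auth): local + TLD + auth = 8 + 30 + 50 = 88 ms each
Remaining 1 lookups: 1 * 88 = 88 ms
Total = 168 + 88 = 256 ms

256


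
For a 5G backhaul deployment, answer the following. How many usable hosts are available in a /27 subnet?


Given: subnet mask /27
Host bits = 32 - 27 = 5
Total addresses = 2^5 = 32
Usable hosts = 32 - 2 (network + broadcast) = 30

30


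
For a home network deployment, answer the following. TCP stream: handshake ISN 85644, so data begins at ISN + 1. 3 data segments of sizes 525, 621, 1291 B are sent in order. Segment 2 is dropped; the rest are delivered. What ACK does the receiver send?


SYN uses sequence number 85644; first data byte = ISN + 1 = 85645.
Segment 1: SEQ = 85645, len = 525 B, covers [85645, 86169]
Segment 2: SEQ = 86170, len = 621 B, covers [86170, 86790] [LOST]
Segment 3: SEQ = 86791, len = 1291 B, covers [86791, 88081]
In-order data received: bytes [85645, 86169] (segments 1..1).
Segment 2 missing -> gap begins at byte 86170; later segments buffered out of order.
Cumulative ACK = next expected in-order byte = 85645 + 525 = 86170

86170


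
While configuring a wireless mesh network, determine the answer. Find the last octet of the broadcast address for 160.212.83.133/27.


Given: IP = 160.212.83.133, prefix = /27
Host bits = 32 - 27 = 5
Network last octet = 133 AND mask = 128
Host part size = 2^5 - 1 = 31
Broadcast last octet = 128 OR 31 = 159

159


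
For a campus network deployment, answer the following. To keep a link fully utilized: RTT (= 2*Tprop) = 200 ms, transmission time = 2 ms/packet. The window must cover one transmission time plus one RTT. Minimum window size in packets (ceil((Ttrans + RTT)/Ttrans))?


Given: Ttrans = 2 ms, RTT = 200 ms (= 2 * Tprop, Tprop = 100 ms)
Time until first ACK returns = Ttrans + RTT = 2 + 200 = 202 ms
Need W * Ttrans >= Ttrans + RTT  ->  W >= (Ttrans + RTT) / Ttrans
(Ttrans + RTT) / Ttrans = 202 / 2 = 101
W_min = ceil(101) = 101

101


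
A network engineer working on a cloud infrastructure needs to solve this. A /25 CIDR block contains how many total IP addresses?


Given: CIDR prefix /25
Host bits = 32 - 25 = 7
Total addresses = 2^7 = 128

128


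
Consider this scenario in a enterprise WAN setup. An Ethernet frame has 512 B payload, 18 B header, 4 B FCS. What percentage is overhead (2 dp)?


Given: payload = 512 B, header = 18 B, trailer = 4 B
Overhead bytes = header + trailer = 18 + 4 = 22
Total frame = payload + overhead = 512 + 22 = 534
Overhead % = 22 / 534 * 100 = 4.1199% -> 4.12% (2 dp)

4.12


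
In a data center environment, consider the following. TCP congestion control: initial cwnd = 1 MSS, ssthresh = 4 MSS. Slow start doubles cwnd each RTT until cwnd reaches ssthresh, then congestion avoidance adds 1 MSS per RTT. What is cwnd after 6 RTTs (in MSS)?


RTT 0: cwnd = 1 MSS (initial)
RTT 1: cwnd = 2 MSS (slow start, doubled)
RTT 2: cwnd = 4 MSS (slow start, doubled)
RTT 3: cwnd = 5 MSS (congestion avoidance, +1)
RTT 4: cwnd = 6 MSS (congestion avoidance, +1)
RTT 5: cwnd = 7 MSS (congestion avoidance, +1)
RTT 6: cwnd = 8 MSS (congestion avoidance, +1)

8


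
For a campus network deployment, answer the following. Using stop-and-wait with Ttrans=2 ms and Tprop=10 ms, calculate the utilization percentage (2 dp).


Given: Ttrans = 2 ms, Tprop = 10 ms
RTT = 2 * Tprop = 2 * 10 = 20 ms
U = Ttrans / (Ttrans + RTT)
U = 2 / (2 + 20)
U = 2 / 22 = 0.090909
U% = 9.09%

9.09


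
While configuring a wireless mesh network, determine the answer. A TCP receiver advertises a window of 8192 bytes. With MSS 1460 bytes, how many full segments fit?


Given: RWND = 8192 bytes, MSS = 1460 bytes
Full segments = floor(RWND / MSS)
Full segments = floor(8192 / 1460)
Full segments = floor(5.611) = 5

5


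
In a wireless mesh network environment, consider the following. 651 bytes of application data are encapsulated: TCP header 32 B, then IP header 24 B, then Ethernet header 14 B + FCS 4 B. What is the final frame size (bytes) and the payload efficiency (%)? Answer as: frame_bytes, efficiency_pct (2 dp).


TCP segment = 651 + 32 = 683 B
IP packet = 683 + 24 = 707 B
Ethernet frame = 707 + 14 + 4 = 725 B
Efficiency = app / frame = 651 / 725 = 0.897931 = 89.7931% -> 89.79% (2 dp)

725, 89.79


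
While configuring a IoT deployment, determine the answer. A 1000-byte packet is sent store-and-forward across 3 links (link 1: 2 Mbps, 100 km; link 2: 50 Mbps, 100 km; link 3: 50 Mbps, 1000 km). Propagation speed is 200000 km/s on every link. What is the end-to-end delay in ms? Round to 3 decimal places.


Packet = 1000 bytes = 8000 bits. Store-and-forward: sum (t_trans + t_prop) per link.
Link 1: t_trans = 8000/(2*10^6) s = 4.0000 ms; t_prop = 100/200000 s = 0.5000 ms; subtotal = 4.5000 ms
Link 2: t_trans = 8000/(50*10^6) s = 0.1600 ms; t_prop = 100/200000 s = 0.5000 ms; subtotal = 0.6600 ms
Link 3: t_trans = 8000/(50*10^6) s = 0.1600 ms; t_prop = 1000/200000 s = 5.0000 ms; subtotal = 5.1600 ms
End-to-end = 4.5000 + 0.6600 + 5.1600 = 10.3200 ms -> 10.320 ms (3 dp)

10.320


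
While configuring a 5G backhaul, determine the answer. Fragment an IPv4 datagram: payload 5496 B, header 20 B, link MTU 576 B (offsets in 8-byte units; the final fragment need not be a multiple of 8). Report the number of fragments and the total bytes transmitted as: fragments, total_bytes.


Max data per non-final fragment = floor((MTU - header)/8)*8 = floor((576 - 20)/8)*8 = floor(556/8)*8 = 552 B
Final fragment needs no 8-byte alignment: it can carry up to MTU - header = 556 B
Non-final fragments needed = ceil((payload - 556) / 552) = ceil(4940/552) = ceil(8.9493) = 9
Number of fragments = 9 + 1 = 10
Fragment sizes (data): 9 * 552 B + 528 B (last, 528 <= 556 OK)
Total bytes sent = payload + n_frags * header = 5496 + 10*20 = 5496 + 200 = 5696 B

10, 5696


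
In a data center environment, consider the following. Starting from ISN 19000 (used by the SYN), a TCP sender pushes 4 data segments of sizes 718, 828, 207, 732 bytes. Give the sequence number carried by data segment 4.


The SYN occupies sequence number ISN = 19000, so the first data byte is ISN + 1 = 19001.
SEQ of data segment i = (ISN + 1) + sum of payload sizes of segments 1..i-1.
Segment 1: SEQ = 19001, payload = 718 bytes
Segment 2: SEQ = 19719, payload = 828 bytes
Segment 3: SEQ = 20547, payload = 207 bytes
Segment 4: SEQ = 20754, payload = 732 bytes
SEQ of segment 4 = 19001 + 718 + 828 + 207 = 20754

20754


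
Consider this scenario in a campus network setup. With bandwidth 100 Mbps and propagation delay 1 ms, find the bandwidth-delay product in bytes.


Given: bandwidth = 100 Mbps, delay = 1 ms
BDP in bits = 100 * 10^6 * 1 / 1000
BDP in bits = 100000
BDP in bytes = 100000 / 8 = 12500

12500


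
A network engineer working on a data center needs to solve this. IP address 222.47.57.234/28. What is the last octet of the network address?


Given: IP = 222.47.57.234, prefix = /28
Subnet mask = 255.255.255.240
Last octet of IP: 234
Last octet of mask: 240
Network last octet = 234 AND 240 = 224

224


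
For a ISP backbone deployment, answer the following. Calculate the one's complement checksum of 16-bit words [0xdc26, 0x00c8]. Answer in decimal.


Given words: [0xdc26, 0x00c8]
Step 1: Sum all words
Raw sum = 56358 + 200 = 56558
One's complement = ~56558 & 0xFFFF = 8977

8977


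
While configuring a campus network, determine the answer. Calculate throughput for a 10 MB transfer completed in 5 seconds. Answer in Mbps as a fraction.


Given: file = 10 MB, time = 5 s
File in Mb = 10 * 8 = 80 Mb
Throughput = 80 / 5 Mbps
Throughput = 16 Mbps

16


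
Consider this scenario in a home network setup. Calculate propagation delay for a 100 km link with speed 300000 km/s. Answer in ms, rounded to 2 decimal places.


Given: distance = 100 km, speed = 300000 km/s
Delay = distance / speed = 100 / 300000 seconds
Delay in ms = 100 * 1000 / 300000
Delay = 0.3333 ms
Rounded to 2 dp = 0.33 ms

0.33


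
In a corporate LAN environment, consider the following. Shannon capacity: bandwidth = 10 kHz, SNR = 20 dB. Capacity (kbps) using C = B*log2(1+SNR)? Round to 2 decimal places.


Given: B = 10 kHz, SNR = 20 dB
SNR linear = 10^(20/10) = 100
1 + SNR = 101
log2(101) = 6.6582114828
C = 10 * 1000 * 6.6582114828 = 66582.1148 bps
C = 66.582115 kbps -> 66.58 kbps (2 dp)

66.58


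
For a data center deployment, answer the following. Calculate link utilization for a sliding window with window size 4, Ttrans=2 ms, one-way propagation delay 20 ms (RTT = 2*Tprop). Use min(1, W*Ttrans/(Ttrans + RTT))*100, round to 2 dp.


Given: W = 4, Ttrans = 2 ms, RTT = 40 ms (= 2 * Tprop, Tprop = 20 ms)
Cycle time = Ttrans + RTT = 2 + 40 = 42 ms (first packet sent until its ACK returns)
W * Ttrans = 4 * 2 = 8 ms of sending per cycle
W * Ttrans / (Ttrans + RTT) = 8 / 42 = 0.190476
U = min(1, 0.190476) = 0.190476
U% = 19.05%

19.05


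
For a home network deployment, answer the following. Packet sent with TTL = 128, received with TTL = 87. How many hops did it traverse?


Given: initial TTL = 128, received TTL = 87
Hops = initial TTL - received TTL
Hops = 128 - 87 = 41

41


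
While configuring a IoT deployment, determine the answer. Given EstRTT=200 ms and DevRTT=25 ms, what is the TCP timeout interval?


Given: EstRTT = 200 ms, DevRTT = 25 ms
Timeout = EstRTT + 4 * DevRTT
4 * DevRTT = 4 * 25 = 100
Timeout = 200 + 100 = 300 ms

300


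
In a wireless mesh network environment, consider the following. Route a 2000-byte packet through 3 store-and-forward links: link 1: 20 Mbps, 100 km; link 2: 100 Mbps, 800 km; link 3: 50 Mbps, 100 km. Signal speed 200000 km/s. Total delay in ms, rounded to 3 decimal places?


Packet = 2000 bytes = 16000 bits. Store-and-forward: sum (t_trans + t_prop) per link.
Link 1: t_trans = 16000/(20*10^6) s = 0.8000 ms; t_prop = 100/200000 s = 0.5000 ms; subtotal = 1.3000 ms
Link 2: t_trans = 16000/(100*10^6) s = 0.1600 ms; t_prop = 800/200000 s = 4.0000 ms; subtotal = 4.1600 ms
Link 3: t_trans = 16000/(50*10^6) s = 0.3200 ms; t_prop = 100/200000 s = 0.5000 ms; subtotal = 0.8200 ms
End-to-end = 1.3000 + 4.1600 + 0.8200 = 6.2800 ms -> 6.280 ms (3 dp)

6.280


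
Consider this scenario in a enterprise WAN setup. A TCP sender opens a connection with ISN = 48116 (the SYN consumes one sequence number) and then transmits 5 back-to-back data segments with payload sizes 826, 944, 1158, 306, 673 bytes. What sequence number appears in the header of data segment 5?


The SYN occupies sequence number ISN = 48116, so the first data byte is ISN + 1 = 48117.
SEQ of data segment i = (ISN + 1) + sum of payload sizes of segments 1..i-1.
Segment 1: SEQ = 48117, payload = 826 bytes
Segment 2: SEQ = 48943, payload = 944 bytes
Segment 3: SEQ = 49887, payload = 1158 bytes
Segment 4: SEQ = 51045, payload = 306 bytes
Segment 5: SEQ = 51351, payload = 673 bytes
SEQ of segment 5 = 48117 + 826 + 944 + 1158 + 306 = 51351

51351


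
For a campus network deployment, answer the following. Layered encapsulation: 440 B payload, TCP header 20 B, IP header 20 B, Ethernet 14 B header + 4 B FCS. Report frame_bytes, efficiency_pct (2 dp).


TCP segment = 440 + 20 = 460 B
IP packet = 460 + 20 = 480 B
Ethernet frame = 480 + 14 + 4 = 498 B
Efficiency = app / frame = 440 / 498 = 0.883534 = 88.3534% -> 88.35% (2 dp)

498, 88.35


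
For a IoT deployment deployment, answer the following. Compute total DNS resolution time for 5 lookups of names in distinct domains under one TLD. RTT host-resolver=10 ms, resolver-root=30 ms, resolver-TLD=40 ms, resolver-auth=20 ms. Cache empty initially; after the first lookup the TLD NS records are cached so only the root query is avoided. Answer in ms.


Lookup 1 (cold cache): local + root + TLD + auth = 10 + 30 + 40 + 20 = 100 ms
Lookups 2..5 (TLD NS cached -> skip root; new domain -> still ask TLD and auth): local + TLD + auth = 10 + 40 + 20 = 70 ms each
Remaining 4 lookups: 4 * 70 = 280 ms
Total = 100 + 280 = 380 ms

380


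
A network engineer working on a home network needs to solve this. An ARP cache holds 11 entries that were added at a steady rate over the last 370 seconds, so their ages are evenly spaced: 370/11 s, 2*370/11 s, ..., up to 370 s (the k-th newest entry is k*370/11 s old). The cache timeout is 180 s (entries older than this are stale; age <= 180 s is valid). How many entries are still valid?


Ages are k * 370/11 s for k = 1..11 (spacing = 33.6364 s).
Entry k is valid iff k * 370/11 <= 180 iff k <= 11 * 180 / 370 = 5.3514
n_valid = floor(5.3514) = 5
(n_stale = 11 - 5 = 6)

5


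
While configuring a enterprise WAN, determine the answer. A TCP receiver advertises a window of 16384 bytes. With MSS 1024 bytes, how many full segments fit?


Given: RWND = 16384 bytes, MSS = 1024 bytes
Full segments = floor(RWND / MSS)
Full segments = floor(16384 / 1024)
Full segments = floor(16.0) = 16

16


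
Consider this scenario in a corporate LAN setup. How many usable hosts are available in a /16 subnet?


Given: subnet mask /16
Host bits = 32 - 16 = 16
Total addresses = 2^16 = 65536
Usable hosts = 65536 - 2 (network + broadcast) = 65534

65534


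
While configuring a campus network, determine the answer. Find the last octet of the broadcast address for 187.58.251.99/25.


Given: IP = 187.58.251.99, prefix = /25
Host bits = 32 - 25 = 7
Network last octet = 99 AND mask = 0
Host part size = 2^7 - 1 = 127
Broadcast last octet = 0 OR 127 = 127

127


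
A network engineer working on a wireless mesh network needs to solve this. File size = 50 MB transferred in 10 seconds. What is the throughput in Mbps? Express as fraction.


Given: file = 50 MB, time = 10 s
File in Mb = 50 * 8 = 400 Mb
Throughput = 400 / 10 Mbps
Throughput = 40 Mbps

40


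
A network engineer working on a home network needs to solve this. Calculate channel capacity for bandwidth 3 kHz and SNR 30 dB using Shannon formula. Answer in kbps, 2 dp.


Given: B = 3 kHz, SNR = 30 dB
SNR linear = 10^(30/10) = 1000
1 + SNR = 1001
log2(1001) = 9.9672262588
C = 3 * 1000 * 9.9672262588 = 29901.6788 bps
C = 29.901679 kbps -> 29.90 kbps (2 dp)

29.90


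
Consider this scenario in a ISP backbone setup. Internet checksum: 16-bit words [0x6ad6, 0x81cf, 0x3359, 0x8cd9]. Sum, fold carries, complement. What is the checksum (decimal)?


Given words: [0x6ad6, 0x81cf, 0x3359, 0x8cd9]
Step 1: Sum all words
Raw sum = 27350 + 33231 + 13145 + 36057 = 109783
Step 2: Fold carry: (44247 + 1) = 44248
One's complement = ~44248 & 0xFFFF = 21287

21287


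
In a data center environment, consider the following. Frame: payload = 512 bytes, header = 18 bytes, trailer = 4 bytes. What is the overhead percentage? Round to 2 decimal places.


Given: payload = 512 B, header = 18 B, trailer = 4 B
Overhead bytes = header + trailer = 18 + 4 = 22
Total frame = payload + overhead = 512 + 22 = 534
Overhead % = 22 / 534 * 100 = 4.1199% -> 4.12% (2 dp)

4.12


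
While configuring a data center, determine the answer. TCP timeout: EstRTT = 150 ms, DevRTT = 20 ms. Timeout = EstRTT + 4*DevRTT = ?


Given: EstRTT = 150 ms, DevRTT = 20 ms
Timeout = EstRTT + 4 * DevRTT
4 * DevRTT = 4 * 20 = 80
Timeout = 150 + 80 = 230 ms

230


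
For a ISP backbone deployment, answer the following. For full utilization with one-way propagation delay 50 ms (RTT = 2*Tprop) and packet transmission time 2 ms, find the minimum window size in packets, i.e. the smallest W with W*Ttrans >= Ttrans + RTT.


Given: Ttrans = 2 ms, RTT = 100 ms (= 2 * Tprop, Tprop = 50 ms)
Time until first ACK returns = Ttrans + RTT = 2 + 100 = 102 ms
Need W * Ttrans >= Ttrans + RTT  ->  W >= (Ttrans + RTT) / Ttrans
(Ttrans + RTT) / Ttrans = 102 / 2 = 51
W_min = ceil(51) = 51

51


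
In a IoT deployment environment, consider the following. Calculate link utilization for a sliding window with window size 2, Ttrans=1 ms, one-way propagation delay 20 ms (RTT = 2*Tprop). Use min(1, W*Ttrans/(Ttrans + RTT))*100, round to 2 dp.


Given: W = 2, Ttrans = 1 ms, RTT = 40 ms (= 2 * Tprop, Tprop = 20 ms)
Cycle time = Ttrans + RTT = 1 + 40 = 41 ms (first packet sent until its ACK returns)
W * Ttrans = 2 * 1 = 2 ms of sending per cycle
W * Ttrans / (Ttrans + RTT) = 2 / 41 = 0.048780
U = min(1, 0.048780) = 0.048780
U% = 4.88%

4.88


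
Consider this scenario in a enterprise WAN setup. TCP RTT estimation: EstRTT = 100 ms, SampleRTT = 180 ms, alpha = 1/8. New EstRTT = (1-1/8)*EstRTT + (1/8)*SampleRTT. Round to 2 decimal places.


Given: EstRTT = 100 ms, SampleRTT = 180 ms, alpha = 1/8
New EstRTT = (1 - alpha) * EstRTT + alpha * SampleRTT
(7/8) * 100 = 87.5
(1/8) * 180 = 22.5
New EstRTT = 87.5 + 22.5 = 110 ms -> 110.00 ms (2 dp)

110.00


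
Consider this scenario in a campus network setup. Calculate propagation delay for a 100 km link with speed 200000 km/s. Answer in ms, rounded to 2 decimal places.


Given: distance = 100 km, speed = 200000 km/s
Delay = distance / speed = 100 / 200000 seconds
Delay in ms = 100 * 1000 / 200000
Delay = 0.5000 ms
Rounded to 2 dp = 0.50 ms

0.50


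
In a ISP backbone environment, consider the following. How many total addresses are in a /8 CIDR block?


Given: CIDR prefix /8
Host bits = 32 - 8 = 24
Total addresses = 2^24 = 16777216

16777216


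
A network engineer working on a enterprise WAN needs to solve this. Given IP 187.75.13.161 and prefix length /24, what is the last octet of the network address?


Given: IP = 187.75.13.161, prefix = /24
Subnet mask = 255.255.255.0
Last octet of IP: 161
Last octet of mask: 0
Network last octet = 161 AND 0 = 0

0


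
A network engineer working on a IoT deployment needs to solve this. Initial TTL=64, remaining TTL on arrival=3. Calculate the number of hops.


Given: initial TTL = 64, received TTL = 3
Hops = initial TTL - received TTL
Hops = 64 - 3 = 61

61


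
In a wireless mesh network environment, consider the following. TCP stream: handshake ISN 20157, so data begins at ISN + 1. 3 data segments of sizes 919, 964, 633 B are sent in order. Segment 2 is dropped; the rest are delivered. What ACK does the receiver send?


SYN uses sequence number 20157; first data byte = ISN + 1 = 20158.
Segment 1: SEQ = 20158, len = 919 B, covers [20158, 21076]
Segment 2: SEQ = 21077, len = 964 B, covers [21077, 22040] [LOST]
Segment 3: SEQ = 22041, len = 633 B, covers [22041, 22673]
In-order data received: bytes [20158, 21076] (segments 1..1).
Segment 2 missing -> gap begins at byte 21077; later segments buffered out of order.
Cumulative ACK = next expected in-order byte = 20158 + 919 = 21077

21077


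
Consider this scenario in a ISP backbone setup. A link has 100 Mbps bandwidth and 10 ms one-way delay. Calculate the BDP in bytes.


Given: bandwidth = 100 Mbps, delay = 10 ms
BDP in bits = 100 * 10^6 * 10 / 1000
BDP in bits = 1000000
BDP in bytes = 1000000 / 8 = 125000

125000


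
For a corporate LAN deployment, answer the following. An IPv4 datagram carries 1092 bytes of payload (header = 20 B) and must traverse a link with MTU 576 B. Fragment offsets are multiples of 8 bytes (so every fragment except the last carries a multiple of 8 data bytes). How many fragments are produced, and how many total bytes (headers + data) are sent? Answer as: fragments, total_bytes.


Max data per non-final fragment = floor((MTU - header)/8)*8 = floor((576 - 20)/8)*8 = floor(556/8)*8 = 552 B
Final fragment needs no 8-byte alignment: it can carry up to MTU - header = 556 B
Non-final fragments needed = ceil((payload - 556) / 552) = ceil(536/552) = ceil(0.9710) = 1
Number of fragments = 1 + 1 = 2
Fragment sizes (data): 1 * 552 B + 540 B (last, 540 <= 556 OK)
Total bytes sent = payload + n_frags * header = 1092 + 2*20 = 1092 + 40 = 1132 B

2, 1132


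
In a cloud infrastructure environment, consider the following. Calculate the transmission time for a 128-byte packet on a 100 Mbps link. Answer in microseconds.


Given: packet = 128 bytes, bandwidth = 100 Mbps
Packet in bits = 128 * 8 = 1024 bits
Bandwidth = 100 * 10^6 = 100000000 bps
Time = 1024 / 100000000 seconds
Time in us = 1024 * 10^6 / 100000000 = 10.24

10.24


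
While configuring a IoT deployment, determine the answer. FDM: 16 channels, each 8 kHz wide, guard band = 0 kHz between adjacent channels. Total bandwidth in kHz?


Given: 16 channels, 8 kHz each, guard = 0 kHz
Channel bandwidth = 16 * 8 = 128 kHz
Guard bands = 15 gaps * 0 kHz = 0 kHz
Total = 128 + 0 = 128 kHz

128


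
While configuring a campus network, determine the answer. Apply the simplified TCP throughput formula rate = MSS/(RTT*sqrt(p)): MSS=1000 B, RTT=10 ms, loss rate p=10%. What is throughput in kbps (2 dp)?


Given: MSS = 1000 bytes, RTT = 10 ms, loss = 10%
RTT in seconds = 10 / 1000 = 0.01
Loss rate = 10% = 0.1
sqrt(loss) = sqrt(0.1) = 0.316227766017
Throughput (bytes/s) = 1000 / (0.01 * 0.316227766017) = 316227.7660
Throughput (kbps) = 316227.7660 * 8 / 1000 = 2529.822128 -> 2529.82 kbps (2 dp)

2529.82


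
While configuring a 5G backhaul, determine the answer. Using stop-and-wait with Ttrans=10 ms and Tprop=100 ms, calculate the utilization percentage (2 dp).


Given: Ttrans = 10 ms, Tprop = 100 ms
RTT = 2 * Tprop = 2 * 100 = 200 ms
U = Ttrans / (Ttrans + RTT)
U = 10 / (10 + 200)
U = 10 / 210 = 0.047619
U% = 4.76%

4.76


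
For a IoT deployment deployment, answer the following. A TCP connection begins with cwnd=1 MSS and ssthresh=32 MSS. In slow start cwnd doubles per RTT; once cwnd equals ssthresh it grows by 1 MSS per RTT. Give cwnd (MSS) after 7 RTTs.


RTT 0: cwnd = 1 MSS (initial)
RTT 1: cwnd = 2 MSS (slow start, doubled)
RTT 2: cwnd = 4 MSS (slow start, doubled)
RTT 3: cwnd = 8 MSS (slow start, doubled)
RTT 4: cwnd = 16 MSS (slow start, doubled)
RTT 5: cwnd = 32 MSS (slow start, doubled)
RTT 6: cwnd = 33 MSS (congestion avoidance, +1)
RTT 7: cwnd = 34 MSS (congestion avoidance, +1)

34


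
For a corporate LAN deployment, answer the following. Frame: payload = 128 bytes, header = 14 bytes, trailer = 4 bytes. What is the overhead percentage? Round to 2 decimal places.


Given: payload = 128 B, header = 14 B, trailer = 4 B
Overhead bytes = header + trailer = 14 + 4 = 18
Total frame = payload + overhead = 128 + 18 = 146
Overhead % = 18 / 146 * 100 = 12.3288% -> 12.33% (2 dp)

12.33


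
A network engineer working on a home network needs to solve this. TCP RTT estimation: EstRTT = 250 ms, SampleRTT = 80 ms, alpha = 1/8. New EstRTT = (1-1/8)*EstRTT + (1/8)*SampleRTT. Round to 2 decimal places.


Given: EstRTT = 250 ms, SampleRTT = 80 ms, alpha = 1/8
New EstRTT = (1 - alpha) * EstRTT + alpha * SampleRTT
(7/8) * 250 = 218.75
(1/8) * 80 = 10
New EstRTT = 218.75 + 10 = 228.75 ms -> 228.75 ms (2 dp)

228.75


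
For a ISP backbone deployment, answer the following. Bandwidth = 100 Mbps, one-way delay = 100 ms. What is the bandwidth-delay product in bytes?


Given: bandwidth = 100 Mbps, delay = 100 ms
BDP in bits = 100 * 10^6 * 100 / 1000
BDP in bits = 10000000
BDP in bytes = 10000000 / 8 = 1250000

1250000


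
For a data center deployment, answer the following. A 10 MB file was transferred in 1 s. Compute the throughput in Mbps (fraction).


Given: file = 10 MB, time = 1 s
File in Mb = 10 * 8 = 80 Mb
Throughput = 80 / 1 Mbps
Throughput = 80 Mbps

80


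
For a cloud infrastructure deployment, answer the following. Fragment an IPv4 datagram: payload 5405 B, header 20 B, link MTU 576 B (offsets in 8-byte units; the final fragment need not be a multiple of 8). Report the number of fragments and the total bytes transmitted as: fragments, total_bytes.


Max data per non-final fragment = floor((MTU - header)/8)*8 = floor((576 - 20)/8)*8 = floor(556/8)*8 = 552 B
Final fragment needs no 8-byte alignment: it can carry up to MTU - header = 556 B
Non-final fragments needed = ceil((payload - 556) / 552) = ceil(4849/552) = ceil(8.7844) = 9
Number of fragments = 9 + 1 = 10
Fragment sizes (data): 9 * 552 B + 437 B (last, 437 <= 556 OK)
Total bytes sent = payload + n_frags * header = 5405 + 10*20 = 5405 + 200 = 5605 B

10, 5605


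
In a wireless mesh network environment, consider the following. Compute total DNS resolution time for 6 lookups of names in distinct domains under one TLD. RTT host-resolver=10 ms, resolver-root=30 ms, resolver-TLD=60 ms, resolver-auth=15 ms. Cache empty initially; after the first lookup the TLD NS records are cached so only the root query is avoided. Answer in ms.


Lookup 1 (cold cache): local + root + TLD + auth = 10 + 30 + 60 + 15 = 115 ms
Lookups 2..6 (TLD NS cached -> skip root; new domain -> still ask TLD and auth): local + TLD + auth = 10 + 60 + 15 = 85 ms each
Remaining 5 lookups: 5 * 85 = 425 ms
Total = 115 + 425 = 540 ms

540


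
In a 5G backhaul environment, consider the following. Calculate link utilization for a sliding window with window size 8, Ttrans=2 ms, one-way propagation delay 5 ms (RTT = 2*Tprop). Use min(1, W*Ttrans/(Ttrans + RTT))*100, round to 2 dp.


Given: W = 8, Ttrans = 2 ms, RTT = 10 ms (= 2 * Tprop, Tprop = 5 ms)
Cycle time = Ttrans + RTT = 2 + 10 = 12 ms (first packet sent until its ACK returns)
W * Ttrans = 8 * 2 = 16 ms of sending per cycle
W * Ttrans / (Ttrans + RTT) = 16 / 12 = 1.333333
U = min(1, 1.333333) = 1.000000
U% = 100.00%

100.00


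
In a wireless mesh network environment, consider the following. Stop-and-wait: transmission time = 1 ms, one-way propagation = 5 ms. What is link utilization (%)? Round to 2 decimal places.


Given: Ttrans = 1 ms, Tprop = 5 ms
RTT = 2 * Tprop = 2 * 5 = 10 ms
U = Ttrans / (Ttrans + RTT)
U = 1 / (1 + 10)
U = 1 / 11 = 0.090909
U% = 9.09%

9.09


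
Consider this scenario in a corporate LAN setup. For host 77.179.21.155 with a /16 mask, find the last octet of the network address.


Given: IP = 77.179.21.155, prefix = /16
Subnet mask = 255.255.0.0
Last octet of IP: 155
Last octet of mask: 0
Network last octet = 155 AND 0 = 0

0


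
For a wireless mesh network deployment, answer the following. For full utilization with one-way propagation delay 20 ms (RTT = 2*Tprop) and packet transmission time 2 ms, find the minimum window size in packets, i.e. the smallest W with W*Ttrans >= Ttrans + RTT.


Given: Ttrans = 2 ms, RTT = 40 ms (= 2 * Tprop, Tprop = 20 ms)
Time until first ACK returns = Ttrans + RTT = 2 + 40 = 42 ms
Need W * Ttrans >= Ttrans + RTT  ->  W >= (Ttrans + RTT) / Ttrans
(Ttrans + RTT) / Ttrans = 42 / 2 = 21
W_min = ceil(21) = 21

21


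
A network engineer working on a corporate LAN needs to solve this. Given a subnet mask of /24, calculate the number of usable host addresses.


Given: subnet mask /24
Host bits = 32 - 24 = 8
Total addresses = 2^8 = 256
Usable hosts = 256 - 2 (network + broadcast) = 254

254


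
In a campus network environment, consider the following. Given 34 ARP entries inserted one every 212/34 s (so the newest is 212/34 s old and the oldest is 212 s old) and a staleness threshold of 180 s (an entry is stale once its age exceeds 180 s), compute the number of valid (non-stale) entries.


Ages are k * 212/34 s for k = 1..34 (spacing = 6.2353 s).
Entry k is valid iff k * 212/34 <= 180 iff k <= 34 * 180 / 212 = 28.8679
n_valid = floor(28.8679) = 28
(n_stale = 34 - 28 = 6)

28


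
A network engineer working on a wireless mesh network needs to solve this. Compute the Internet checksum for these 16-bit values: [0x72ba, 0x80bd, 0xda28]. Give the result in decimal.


Given words: [0x72ba, 0x80bd, 0xda28]
Step 1: Sum all words
Raw sum = 29370 + 32957 + 55848 = 118175
Step 2: Fold carry: (52639 + 1) = 52640
One's complement = ~52640 & 0xFFFF = 12895

12895


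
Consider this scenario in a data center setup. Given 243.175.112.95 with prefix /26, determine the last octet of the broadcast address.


Given: IP = 243.175.112.95, prefix = /26
Host bits = 32 - 26 = 6
Network last octet = 95 AND mask = 64
Host part size = 2^6 - 1 = 63
Broadcast last octet = 64 OR 63 = 127

127


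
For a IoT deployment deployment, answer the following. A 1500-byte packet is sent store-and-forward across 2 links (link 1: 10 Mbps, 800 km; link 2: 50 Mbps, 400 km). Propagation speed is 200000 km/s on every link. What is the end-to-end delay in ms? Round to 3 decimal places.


Packet = 1500 bytes = 12000 bits. Store-and-forward: sum (t_trans + t_prop) per link.
Link 1: t_trans = 12000/(10*10^6) s = 1.2000 ms; t_prop = 800/200000 s = 4.0000 ms; subtotal = 5.2000 ms
Link 2: t_trans = 12000/(50*10^6) s = 0.2400 ms; t_prop = 400/200000 s = 2.0000 ms; subtotal = 2.2400 ms
End-to-end = 5.2000 + 2.2400 = 7.4400 ms -> 7.440 ms (3 dp)

7.440


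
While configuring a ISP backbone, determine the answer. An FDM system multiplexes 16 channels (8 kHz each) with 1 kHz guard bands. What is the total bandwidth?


Given: 16 channels, 8 kHz each, guard = 1 kHz
Channel bandwidth = 16 * 8 = 128 kHz
Guard bands = 15 gaps * 1 kHz = 15 kHz
Total = 128 + 15 = 143 kHz

143


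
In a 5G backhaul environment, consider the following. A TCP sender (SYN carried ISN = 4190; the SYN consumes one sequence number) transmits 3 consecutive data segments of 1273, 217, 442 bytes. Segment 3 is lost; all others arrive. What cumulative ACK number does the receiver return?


SYN uses sequence number 4190; first data byte = ISN + 1 = 4191.
Segment 1: SEQ = 4191, len = 1273 B, covers [4191, 5463]
Segment 2: SEQ = 5464, len = 217 B, covers [5464, 5680]
Segment 3: SEQ = 5681, len = 442 B, covers [5681, 6122] [LOST]
In-order data received: bytes [4191, 5680] (segments 1..2).
Segment 3 missing -> gap begins at byte 5681.
Cumulative ACK = next expected in-order byte = 4191 + 1273 + 217 = 5681

5681


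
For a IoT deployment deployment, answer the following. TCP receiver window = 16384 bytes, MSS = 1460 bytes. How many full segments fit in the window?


Given: RWND = 16384 bytes, MSS = 1460 bytes
Full segments = floor(RWND / MSS)
Full segments = floor(16384 / 1460)
Full segments = floor(11.2219) = 11

11


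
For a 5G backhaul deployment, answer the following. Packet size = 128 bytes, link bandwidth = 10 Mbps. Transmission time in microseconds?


Given: packet = 128 bytes, bandwidth = 10 Mbps
Packet in bits = 128 * 8 = 1024 bits
Bandwidth = 10 * 10^6 = 10000000 bps
Time = 1024 / 10000000 seconds
Time in us = 1024 * 10^6 / 10000000 = 102.4

102.4


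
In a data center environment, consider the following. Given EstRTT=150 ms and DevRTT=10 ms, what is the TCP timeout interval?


Given: EstRTT = 150 ms, DevRTT = 10 ms
Timeout = EstRTT + 4 * DevRTT
4 * DevRTT = 4 * 10 = 40
Timeout = 150 + 40 = 190 ms

190


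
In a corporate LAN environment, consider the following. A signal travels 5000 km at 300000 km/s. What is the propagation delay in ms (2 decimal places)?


Given: distance = 5000 km, speed = 300000 km/s
Delay = distance / speed = 5000 / 300000 seconds
Delay in ms = 5000 * 1000 / 300000
Delay = 16.6667 ms
Rounded to 2 dp = 16.67 ms

16.67


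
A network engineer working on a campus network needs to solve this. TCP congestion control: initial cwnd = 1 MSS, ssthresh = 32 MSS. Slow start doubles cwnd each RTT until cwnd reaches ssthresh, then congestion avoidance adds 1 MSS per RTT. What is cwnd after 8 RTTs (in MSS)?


RTT 0: cwnd = 1 MSS (initial)
RTT 1: cwnd = 2 MSS (slow start, doubled)
RTT 2: cwnd = 4 MSS (slow start, doubled)
RTT 3: cwnd = 8 MSS (slow start, doubled)
RTT 4: cwnd = 16 MSS (slow start, doubled)
RTT 5: cwnd = 32 MSS (slow start, doubled)
RTT 6: cwnd = 33 MSS (congestion avoidance, +1)
RTT 7: cwnd = 34 MSS (congestion avoidance, +1)
RTT 8: cwnd = 35 MSS (congestion avoidance, +1)

35


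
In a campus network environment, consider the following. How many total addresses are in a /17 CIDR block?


Given: CIDR prefix /17
Host bits = 32 - 17 = 15
Total addresses = 2^15 = 32768

32768


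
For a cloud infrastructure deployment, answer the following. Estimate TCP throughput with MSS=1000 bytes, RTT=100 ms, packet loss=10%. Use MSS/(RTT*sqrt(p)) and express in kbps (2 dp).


Given: MSS = 1000 bytes, RTT = 100 ms, loss = 10%
RTT in seconds = 100 / 1000 = 0.1
Loss rate = 10% = 0.1
sqrt(loss) = sqrt(0.1) = 0.316227766017
Throughput (bytes/s) = 1000 / (0.1 * 0.316227766017) = 31622.7766
Throughput (kbps) = 31622.7766 * 8 / 1000 = 252.982213 -> 252.98 kbps (2 dp)

252.98


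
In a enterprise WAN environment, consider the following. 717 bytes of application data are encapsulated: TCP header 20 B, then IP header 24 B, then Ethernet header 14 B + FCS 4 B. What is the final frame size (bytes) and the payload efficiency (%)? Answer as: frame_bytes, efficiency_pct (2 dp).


TCP segment = 717 + 20 = 737 B
IP packet = 737 + 24 = 761 B
Ethernet frame = 761 + 14 + 4 = 779 B
Efficiency = app / frame = 717 / 779 = 0.920411 = 92.0411% -> 92.04% (2 dp)

779, 92.04


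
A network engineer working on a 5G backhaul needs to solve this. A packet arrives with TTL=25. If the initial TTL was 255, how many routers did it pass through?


Given: initial TTL = 255, received TTL = 25
Hops = initial TTL - received TTL
Hops = 255 - 25 = 230

230


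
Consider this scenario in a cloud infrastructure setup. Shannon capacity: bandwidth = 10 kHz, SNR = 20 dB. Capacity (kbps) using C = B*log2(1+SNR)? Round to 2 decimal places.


Given: B = 10 kHz, SNR = 20 dB
SNR linear = 10^(20/10) = 100
1 + SNR = 101
log2(101) = 6.6582114828
C = 10 * 1000 * 6.6582114828 = 66582.1148 bps
C = 66.582115 kbps -> 66.58 kbps (2 dp)

66.58


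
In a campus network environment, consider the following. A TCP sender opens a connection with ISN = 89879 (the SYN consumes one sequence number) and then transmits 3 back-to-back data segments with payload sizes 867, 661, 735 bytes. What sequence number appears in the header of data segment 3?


The SYN occupies sequence number ISN = 89879, so the first data byte is ISN + 1 = 89880.
SEQ of data segment i = (ISN + 1) + sum of payload sizes of segments 1..i-1.
Segment 1: SEQ = 89880, payload = 867 bytes
Segment 2: SEQ = 90747, payload = 661 bytes
Segment 3: SEQ = 91408, payload = 735 bytes
SEQ of segment 3 = 89880 + 867 + 661 = 91408

91408


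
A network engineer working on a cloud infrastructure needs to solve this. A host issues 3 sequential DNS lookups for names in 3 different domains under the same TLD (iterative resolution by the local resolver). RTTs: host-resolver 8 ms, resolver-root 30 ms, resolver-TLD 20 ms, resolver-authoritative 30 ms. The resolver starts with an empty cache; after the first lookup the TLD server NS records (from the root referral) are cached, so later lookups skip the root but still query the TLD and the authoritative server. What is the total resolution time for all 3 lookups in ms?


Lookup 1 (cold cache): local + root + TLD + auth = 8 + 30 + 20 + 30 = 88 ms
Lookups 2..3 (TLD NS cached -> skip root; new domain -> still ask TLD and auth): local + TLD + auth = 8 + 20 + 30 = 58 ms each
Remaining 2 lookups: 2 * 58 = 116 ms
Total = 88 + 116 = 204 ms

204


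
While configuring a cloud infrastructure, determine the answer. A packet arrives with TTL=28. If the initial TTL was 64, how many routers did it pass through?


Given: initial TTL = 64, received TTL = 28
Hops = initial TTL - received TTL
Hops = 64 - 28 = 36

36


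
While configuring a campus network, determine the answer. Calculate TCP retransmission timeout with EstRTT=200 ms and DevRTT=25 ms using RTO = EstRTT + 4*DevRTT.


Given: EstRTT = 200 ms, DevRTT = 25 ms
Timeout = EstRTT + 4 * DevRTT
4 * DevRTT = 4 * 25 = 100
Timeout = 200 + 100 = 300 ms

300


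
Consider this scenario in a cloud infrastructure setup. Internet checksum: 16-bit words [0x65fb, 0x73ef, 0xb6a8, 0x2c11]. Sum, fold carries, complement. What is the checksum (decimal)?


Given words: [0x65fb, 0x73ef, 0xb6a8, 0x2c11]
Step 1: Sum all words
Raw sum = 26107 + 29679 + 46760 + 11281 = 113827
Step 2: Fold carry: (48291 + 1) = 48292
One's complement = ~48292 & 0xFFFF = 17243

17243


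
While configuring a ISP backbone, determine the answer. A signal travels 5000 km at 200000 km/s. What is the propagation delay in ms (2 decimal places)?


Given: distance = 5000 km, speed = 200000 km/s
Delay = distance / speed = 5000 / 200000 seconds
Delay in ms = 5000 * 1000 / 200000
Delay = 25.0000 ms
Rounded to 2 dp = 25.00 ms

25.00


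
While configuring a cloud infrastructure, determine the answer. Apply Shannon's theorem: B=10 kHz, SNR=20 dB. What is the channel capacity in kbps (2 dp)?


Given: B = 10 kHz, SNR = 20 dB
SNR linear = 10^(20/10) = 100
1 + SNR = 101
log2(101) = 6.6582114828
C = 10 * 1000 * 6.6582114828 = 66582.1148 bps
C = 66.582115 kbps -> 66.58 kbps (2 dp)

66.58


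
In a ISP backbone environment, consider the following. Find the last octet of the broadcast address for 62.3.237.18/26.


Given: IP = 62.3.237.18, prefix = /26
Host bits = 32 - 26 = 6
Network last octet = 18 AND mask = 0
Host part size = 2^6 - 1 = 63
Broadcast last octet = 0 OR 63 = 63

63


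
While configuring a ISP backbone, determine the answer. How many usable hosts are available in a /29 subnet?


Given: subnet mask /29
Host bits = 32 - 29 = 3
Total addresses = 2^3 = 8
Usable hosts = 8 - 2 (network + broadcast) = 6

6


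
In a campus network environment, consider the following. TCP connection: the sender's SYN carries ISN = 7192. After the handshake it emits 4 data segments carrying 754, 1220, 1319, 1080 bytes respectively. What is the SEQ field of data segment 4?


The SYN occupies sequence number ISN = 7192, so the first data byte is ISN + 1 = 7193.
SEQ of data segment i = (ISN + 1) + sum of payload sizes of segments 1..i-1.
Segment 1: SEQ = 7193, payload = 754 bytes
Segment 2: SEQ = 7947, payload = 1220 bytes
Segment 3: SEQ = 9167, payload = 1319 bytes
Segment 4: SEQ = 10486, payload = 1080 bytes
SEQ of segment 4 = 7193 + 754 + 1220 + 1319 = 10486

10486


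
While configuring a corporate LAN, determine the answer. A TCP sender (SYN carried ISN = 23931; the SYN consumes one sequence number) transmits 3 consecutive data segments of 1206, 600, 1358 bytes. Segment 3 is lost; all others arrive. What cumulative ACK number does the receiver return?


SYN uses sequence number 23931; first data byte = ISN + 1 = 23932.
Segment 1: SEQ = 23932, len = 1206 B, covers [23932, 25137]
Segment 2: SEQ = 25138, len = 600 B, covers [25138, 25737]
Segment 3: SEQ = 25738, len = 1358 B, covers [25738, 27095] [LOST]
In-order data received: bytes [23932, 25737] (segments 1..2).
Segment 3 missing -> gap begins at byte 25738.
Cumulative ACK = next expected in-order byte = 23932 + 1206 + 600 = 25738

25738


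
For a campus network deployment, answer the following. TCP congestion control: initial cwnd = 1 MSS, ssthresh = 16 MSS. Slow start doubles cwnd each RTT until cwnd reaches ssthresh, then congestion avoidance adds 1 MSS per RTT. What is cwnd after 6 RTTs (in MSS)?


RTT 0: cwnd = 1 MSS (initial)
RTT 1: cwnd = 2 MSS (slow start, doubled)
RTT 2: cwnd = 4 MSS (slow start, doubled)
RTT 3: cwnd = 8 MSS (slow start, doubled)
RTT 4: cwnd = 16 MSS (slow start, doubled)
RTT 5: cwnd = 17 MSS (congestion avoidance, +1)
RTT 6: cwnd = 18 MSS (congestion avoidance, +1)

18


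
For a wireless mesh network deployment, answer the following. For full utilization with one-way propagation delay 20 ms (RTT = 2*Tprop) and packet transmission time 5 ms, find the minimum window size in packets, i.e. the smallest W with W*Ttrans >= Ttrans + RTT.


Given: Ttrans = 5 ms, RTT = 40 ms (= 2 * Tprop, Tprop = 20 ms)
Time until first ACK returns = Ttrans + RTT = 5 + 40 = 45 ms
Need W * Ttrans >= Ttrans + RTT  ->  W >= (Ttrans + RTT) / Ttrans
(Ttrans + RTT) / Ttrans = 45 / 5 = 9
W_min = ceil(9) = 9

9
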